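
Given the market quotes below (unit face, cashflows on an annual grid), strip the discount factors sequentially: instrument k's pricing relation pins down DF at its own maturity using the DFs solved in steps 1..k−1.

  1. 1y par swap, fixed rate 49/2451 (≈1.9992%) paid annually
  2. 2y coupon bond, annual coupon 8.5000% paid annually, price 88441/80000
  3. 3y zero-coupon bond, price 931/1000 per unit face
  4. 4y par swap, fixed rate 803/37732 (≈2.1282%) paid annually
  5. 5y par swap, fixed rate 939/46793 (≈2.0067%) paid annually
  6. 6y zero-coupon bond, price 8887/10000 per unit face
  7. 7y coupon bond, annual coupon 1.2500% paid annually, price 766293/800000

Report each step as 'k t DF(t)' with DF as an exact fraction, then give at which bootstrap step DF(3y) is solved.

1 1 2451/2500
2 2 9421/10000
3 3 931/1000
4 4 9197/10000
5 5 9061/10000
6 6 8887/10000
7 7 8773/10000
DF(3y) is solved at step 3

step 1 [1y] swap r/1=49/2451: DF=(1 − 49/2451·(0))/(1+49/2451) = 2451/2500 ≈ 0.980400
step 2 [2y] bond c/1=17/200: DF=(88441/80000 − 17/200·(0.980400))/(1+17/200) = 9421/10000 ≈ 0.942100
step 3 [3y] zero: DF = P = 931/1000 ≈ 0.931000
step 4 [4y] swap r/1=803/37732: DF=(1 − 803/37732·(0.980400+0.942100+0.931000))/(1+803/37732) = 9197/10000 ≈ 0.919700
step 5 [5y] swap r/1=939/46793: DF=(1 − 939/46793·(0.980400+0.942100+0.931000+0.919700))/(1+939/46793) = 9061/10000 ≈ 0.906100
step 6 [6y] zero: DF = P = 8887/10000 ≈ 0.888700
step 7 [7y] bond c/1=1/80: DF=(766293/800000 − 1/80·(0.980400+0.942100+0.931000+0.919700+0.906100+0.888700))/(1+1/80) = 8773/10000 ≈ 0.877300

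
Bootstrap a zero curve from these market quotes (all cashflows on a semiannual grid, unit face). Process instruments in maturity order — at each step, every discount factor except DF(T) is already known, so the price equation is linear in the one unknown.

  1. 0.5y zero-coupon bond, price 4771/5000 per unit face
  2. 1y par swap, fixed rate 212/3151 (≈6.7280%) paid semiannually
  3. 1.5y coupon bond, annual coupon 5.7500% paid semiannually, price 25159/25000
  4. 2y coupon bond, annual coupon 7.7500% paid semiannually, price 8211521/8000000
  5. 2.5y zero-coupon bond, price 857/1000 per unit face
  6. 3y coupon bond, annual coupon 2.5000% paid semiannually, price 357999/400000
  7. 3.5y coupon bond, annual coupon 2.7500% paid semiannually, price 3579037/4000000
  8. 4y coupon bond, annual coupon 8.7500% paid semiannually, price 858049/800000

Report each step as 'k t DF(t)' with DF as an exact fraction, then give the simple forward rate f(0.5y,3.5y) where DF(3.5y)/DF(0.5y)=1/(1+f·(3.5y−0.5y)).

1 1/2 4771/5000
2 1 2341/2500
3 3/2 4627/5000
4 2 8831/10000
5 5/2 857/1000
6 3 8277/10000
7 7/2 506/625
8 4 96/125
f(0.5y,3.5y) = ((4771/5000)/(506/625) − 1)/(3) = 241/4048 ≈ 5.9536%

step 1 [0.5y] zero: DF = P = 4771/5000 ≈ 0.954200
step 2 [1y] swap r/2=106/3151: DF=(1 − 106/3151·(0.954200))/(1+106/3151) = 2341/2500 ≈ 0.936400
step 3 [1.5y] bond c/2=23/800: DF=(25159/25000 − 23/800·(0.954200+0.936400))/(1+23/800) = 4627/5000 ≈ 0.925400
step 4 [2y] bond c/2=31/800: DF=(8211521/8000000 − 31/800·(0.954200+0.936400+0.925400))/(1+31/800) = 8831/10000 ≈ 0.883100
step 5 [2.5y] zero: DF = P = 857/1000 ≈ 0.857000
step 6 [3y] bond c/2=1/80: DF=(357999/400000 − 1/80·(0.954200+0.936400+0.925400+0.883100+0.857000))/(1+1/80) = 8277/10000 ≈ 0.827700
step 7 [3.5y] bond c/2=11/800: DF=(3579037/4000000 − 11/800·(0.954200+0.936400+0.925400+0.883100+0.857000+0.827700))/(1+11/800) = 506/625 ≈ 0.809600
step 8 [4y] bond c/2=7/160: DF=(858049/800000 − 7/160·(0.954200+0.936400+0.925400+0.883100+0.857000+0.827700+0.809600))/(1+7/160) = 96/125 ≈ 0.768000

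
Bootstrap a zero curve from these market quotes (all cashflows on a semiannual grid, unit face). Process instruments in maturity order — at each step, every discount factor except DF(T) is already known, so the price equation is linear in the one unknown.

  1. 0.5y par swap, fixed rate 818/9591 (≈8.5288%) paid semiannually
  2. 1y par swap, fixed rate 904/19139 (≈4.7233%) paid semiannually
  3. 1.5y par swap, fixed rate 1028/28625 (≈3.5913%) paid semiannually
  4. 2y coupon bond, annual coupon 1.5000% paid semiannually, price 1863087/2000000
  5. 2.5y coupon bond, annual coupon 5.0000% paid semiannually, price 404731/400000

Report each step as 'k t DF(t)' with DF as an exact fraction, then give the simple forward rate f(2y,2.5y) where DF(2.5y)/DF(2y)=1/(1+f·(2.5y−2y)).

1 1/2 9591/10000
2 1 2387/2500
3 3/2 4743/5000
4 2 9033/10000
5 5/2 8953/10000
f(2y,2.5y) = ((9033/10000)/(8953/10000) − 1)/(1/2) = 160/8953 ≈ 1.7871%

step 1 [0.5y] swap r/2=409/9591: DF=(1 − 409/9591·(0))/(1+409/9591) = 9591/10000 ≈ 0.959100
step 2 [1y] swap r/2=452/19139: DF=(1 − 452/19139·(0.959100))/(1+452/19139) = 2387/2500 ≈ 0.954800
step 3 [1.5y] swap r/2=514/28625: DF=(1 − 514/28625·(0.959100+0.954800))/(1+514/28625) = 4743/5000 ≈ 0.948600
step 4 [2y] bond c/2=3/400: DF=(1863087/2000000 − 3/400·(0.959100+0.954800+0.948600))/(1+3/400) = 9033/10000 ≈ 0.903300
step 5 [2.5y] bond c/2=1/40: DF=(404731/400000 − 1/40·(0.959100+0.954800+0.948600+0.903300))/(1+1/40) = 8953/10000 ≈ 0.895300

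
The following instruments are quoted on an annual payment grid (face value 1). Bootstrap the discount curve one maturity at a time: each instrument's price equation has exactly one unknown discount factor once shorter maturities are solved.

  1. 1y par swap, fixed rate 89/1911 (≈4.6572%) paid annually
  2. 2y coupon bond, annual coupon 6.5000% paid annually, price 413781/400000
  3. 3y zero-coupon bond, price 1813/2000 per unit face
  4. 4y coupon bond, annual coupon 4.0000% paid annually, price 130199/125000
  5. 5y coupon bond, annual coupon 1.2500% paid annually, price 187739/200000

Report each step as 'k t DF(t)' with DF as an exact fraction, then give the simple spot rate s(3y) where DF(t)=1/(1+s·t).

step 1 [1y] swap r/1=89/1911: DF=(1 − 89/1911·(0))/(1+89/1911) = 1911/2000 ≈ 0.955500
step 2 [2y] bond c/1=13/200: DF=(413781/400000 − 13/200·(0.955500))/(1+13/200) = 913/1000 ≈ 0.913000
step 3 [3y] zero: DF = P = 1813/2000 ≈ 0.906500
step 4 [4y] bond c/1=1/25: DF=(130199/125000 − 1/25·(0.955500+0.913000+0.906500))/(1+1/25) = 2237/2500 ≈ 0.894800
step 5 [5y] bond c/1=1/80: DF=(187739/200000 − 1/80·(0.955500+0.913000+0.906500+0.894800))/(1+1/80) = 4409/5000 ≈ 0.881800

1 1 1911/2000
2 2 913/1000
3 3 1813/2000
4 4 2237/2500
5 5 4409/5000
s(3y) = (1/(1813/2000) − 1)/(3) = 187/5439 ≈ 3.4381%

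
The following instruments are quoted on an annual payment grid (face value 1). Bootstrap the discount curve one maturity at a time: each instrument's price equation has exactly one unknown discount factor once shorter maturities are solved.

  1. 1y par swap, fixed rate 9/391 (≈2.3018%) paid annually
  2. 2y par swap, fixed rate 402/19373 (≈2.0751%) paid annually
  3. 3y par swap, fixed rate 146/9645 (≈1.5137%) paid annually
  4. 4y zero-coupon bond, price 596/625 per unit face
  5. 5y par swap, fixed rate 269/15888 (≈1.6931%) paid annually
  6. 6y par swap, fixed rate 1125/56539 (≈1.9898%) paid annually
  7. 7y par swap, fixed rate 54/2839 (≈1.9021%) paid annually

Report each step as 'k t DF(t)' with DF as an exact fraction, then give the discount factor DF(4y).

step 1 [1y] swap r/1=9/391: DF=(1 − 9/391·(0))/(1+9/391) = 391/400 ≈ 0.977500
step 2 [2y] swap r/1=402/19373: DF=(1 − 402/19373·(0.977500))/(1+402/19373) = 4799/5000 ≈ 0.959800
step 3 [3y] swap r/1=146/9645: DF=(1 − 146/9645·(0.977500+0.959800))/(1+146/9645) = 4781/5000 ≈ 0.956200
step 4 [4y] zero: DF = P = 596/625 ≈ 0.953600
step 5 [5y] swap r/1=269/15888: DF=(1 − 269/15888·(0.977500+0.959800+0.956200+0.953600))/(1+269/15888) = 9193/10000 ≈ 0.919300
step 6 [6y] swap r/1=1125/56539: DF=(1 − 1125/56539·(0.977500+0.959800+0.956200+0.953600+0.919300))/(1+1125/56539) = 71/80 ≈ 0.887500
step 7 [7y] swap r/1=54/2839: DF=(1 − 54/2839·(0.977500+0.959800+0.956200+0.953600+0.919300+0.887500))/(1+54/2839) = 4379/5000 ≈ 0.875800

1 1 391/400
2 2 4799/5000
3 3 4781/5000
4 4 596/625
5 5 9193/10000
6 6 71/80
7 7 4379/5000
DF(4y) = 596/625 ≈ 0.953600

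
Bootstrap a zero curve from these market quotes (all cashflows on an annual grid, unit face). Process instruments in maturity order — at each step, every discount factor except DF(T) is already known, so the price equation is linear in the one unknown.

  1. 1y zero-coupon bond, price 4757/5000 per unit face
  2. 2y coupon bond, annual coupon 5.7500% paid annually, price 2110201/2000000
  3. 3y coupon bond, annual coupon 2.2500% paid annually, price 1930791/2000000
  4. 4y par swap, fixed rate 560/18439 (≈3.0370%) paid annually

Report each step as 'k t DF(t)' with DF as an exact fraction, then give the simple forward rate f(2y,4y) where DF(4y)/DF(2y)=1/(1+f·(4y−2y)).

1 1 4757/5000
2 2 473/500
3 3 564/625
4 4 111/125
f(2y,4y) = ((473/500)/(111/125) − 1)/(2) = 29/888 ≈ 3.2658%

step 1 [1y] zero: DF = P = 4757/5000 ≈ 0.951400
step 2 [2y] bond c/1=23/400: DF=(2110201/2000000 − 23/400·(0.951400))/(1+23/400) = 473/500 ≈ 0.946000
step 3 [3y] bond c/1=9/400: DF=(1930791/2000000 − 9/400·(0.951400+0.946000))/(1+9/400) = 564/625 ≈ 0.902400
step 4 [4y] swap r/1=560/18439: DF=(1 − 560/18439·(0.951400+0.946000+0.902400))/(1+560/18439) = 111/125 ≈ 0.888000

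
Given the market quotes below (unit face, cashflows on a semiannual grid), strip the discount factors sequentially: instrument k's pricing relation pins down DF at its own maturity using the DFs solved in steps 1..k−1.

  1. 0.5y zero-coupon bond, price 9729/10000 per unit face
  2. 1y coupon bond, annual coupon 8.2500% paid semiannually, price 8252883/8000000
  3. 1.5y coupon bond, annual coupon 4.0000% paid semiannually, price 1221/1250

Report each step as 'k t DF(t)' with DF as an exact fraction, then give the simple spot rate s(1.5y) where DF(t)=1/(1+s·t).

1 1/2 9729/10000
2 1 4761/5000
3 3/2 9199/10000
s(1.5y) = (1/(9199/10000) − 1)/(3/2) = 534/9199 ≈ 5.8050%

step 1 [0.5y] zero: DF = P = 9729/10000 ≈ 0.972900
step 2 [1y] bond c/2=33/800: DF=(8252883/8000000 − 33/800·(0.972900))/(1+33/800) = 4761/5000 ≈ 0.952200
step 3 [1.5y] bond c/2=1/50: DF=(1221/1250 − 1/50·(0.972900+0.952200))/(1+1/50) = 9199/10000 ≈ 0.919900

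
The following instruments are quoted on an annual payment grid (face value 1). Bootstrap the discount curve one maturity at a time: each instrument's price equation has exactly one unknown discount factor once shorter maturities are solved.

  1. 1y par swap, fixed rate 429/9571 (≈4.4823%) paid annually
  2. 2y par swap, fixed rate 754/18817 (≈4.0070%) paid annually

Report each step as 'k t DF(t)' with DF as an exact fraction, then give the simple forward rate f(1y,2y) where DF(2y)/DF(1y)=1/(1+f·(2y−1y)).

1 1 9571/10000
2 2 4623/5000
f(1y,2y) = ((9571/10000)/(4623/5000) − 1)/(1) = 325/9246 ≈ 3.5150%

step 1 [1y] swap r/1=429/9571: DF=(1 − 429/9571·(0))/(1+429/9571) = 9571/10000 ≈ 0.957100
step 2 [2y] swap r/1=754/18817: DF=(1 − 754/18817·(0.957100))/(1+754/18817) = 4623/5000 ≈ 0.924600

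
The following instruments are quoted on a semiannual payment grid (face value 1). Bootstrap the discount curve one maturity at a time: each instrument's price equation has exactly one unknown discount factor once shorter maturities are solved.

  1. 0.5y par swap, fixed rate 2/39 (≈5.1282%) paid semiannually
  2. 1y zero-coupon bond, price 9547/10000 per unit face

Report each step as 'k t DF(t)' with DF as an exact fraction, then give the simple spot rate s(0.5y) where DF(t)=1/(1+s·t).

1 1/2 39/40
2 1 9547/10000
s(0.5y) = (1/(39/40) − 1)/(1/2) = 2/39 ≈ 5.1282%

step 1 [0.5y] swap r/2=1/39: DF=(1 − 1/39·(0))/(1+1/39) = 39/40 ≈ 0.975000
step 2 [1y] zero: DF = P = 9547/10000 ≈ 0.954700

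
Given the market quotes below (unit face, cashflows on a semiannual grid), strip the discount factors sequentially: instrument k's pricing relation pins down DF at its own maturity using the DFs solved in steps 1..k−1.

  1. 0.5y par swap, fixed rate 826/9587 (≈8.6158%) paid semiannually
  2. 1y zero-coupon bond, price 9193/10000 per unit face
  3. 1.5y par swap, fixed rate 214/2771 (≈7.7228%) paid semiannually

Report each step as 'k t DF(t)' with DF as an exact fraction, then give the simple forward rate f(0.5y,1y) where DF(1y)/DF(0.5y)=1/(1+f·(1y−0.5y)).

1 1/2 9587/10000
2 1 9193/10000
3 3/2 893/1000
f(0.5y,1y) = ((9587/10000)/(9193/10000) − 1)/(1/2) = 788/9193 ≈ 8.5717%

step 1 [0.5y] swap r/2=413/9587: DF=(1 − 413/9587·(0))/(1+413/9587) = 9587/10000 ≈ 0.958700
step 2 [1y] zero: DF = P = 9193/10000 ≈ 0.919300
step 3 [1.5y] swap r/2=107/2771: DF=(1 − 107/2771·(0.958700+0.919300))/(1+107/2771) = 893/1000 ≈ 0.893000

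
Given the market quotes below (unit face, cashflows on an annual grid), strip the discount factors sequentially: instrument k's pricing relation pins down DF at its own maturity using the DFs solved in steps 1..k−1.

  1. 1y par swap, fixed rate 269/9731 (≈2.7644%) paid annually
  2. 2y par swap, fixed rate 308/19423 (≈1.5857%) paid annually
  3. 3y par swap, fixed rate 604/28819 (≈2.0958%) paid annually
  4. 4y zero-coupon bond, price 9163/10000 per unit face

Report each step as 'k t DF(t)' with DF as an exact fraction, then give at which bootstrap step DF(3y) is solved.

step 1 [1y] swap r/1=269/9731: DF=(1 − 269/9731·(0))/(1+269/9731) = 9731/10000 ≈ 0.973100
step 2 [2y] swap r/1=308/19423: DF=(1 − 308/19423·(0.973100))/(1+308/19423) = 2423/2500 ≈ 0.969200
step 3 [3y] swap r/1=604/28819: DF=(1 − 604/28819·(0.973100+0.969200))/(1+604/28819) = 2349/2500 ≈ 0.939600
step 4 [4y] zero: DF = P = 9163/10000 ≈ 0.916300

1 1 9731/10000
2 2 2423/2500
3 3 2349/2500
4 4 9163/10000
DF(3y) is solved at step 3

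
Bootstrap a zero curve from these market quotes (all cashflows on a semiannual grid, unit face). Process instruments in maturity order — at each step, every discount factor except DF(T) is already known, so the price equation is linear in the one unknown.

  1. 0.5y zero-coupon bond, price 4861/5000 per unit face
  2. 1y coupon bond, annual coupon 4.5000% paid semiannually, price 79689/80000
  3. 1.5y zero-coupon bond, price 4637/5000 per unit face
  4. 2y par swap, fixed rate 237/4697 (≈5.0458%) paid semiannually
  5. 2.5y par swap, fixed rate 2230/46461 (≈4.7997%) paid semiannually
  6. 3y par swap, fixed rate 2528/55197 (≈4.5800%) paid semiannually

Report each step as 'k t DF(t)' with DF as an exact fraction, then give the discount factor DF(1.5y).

step 1 [0.5y] zero: DF = P = 4861/5000 ≈ 0.972200
step 2 [1y] bond c/2=9/400: DF=(79689/80000 − 9/400·(0.972200))/(1+9/400) = 1191/1250 ≈ 0.952800
step 3 [1.5y] zero: DF = P = 4637/5000 ≈ 0.927400
step 4 [2y] swap r/2=237/9394: DF=(1 − 237/9394·(0.972200+0.952800+0.927400))/(1+237/9394) = 2263/2500 ≈ 0.905200
step 5 [2.5y] swap r/2=1115/46461: DF=(1 − 1115/46461·(0.972200+0.952800+0.927400+0.905200))/(1+1115/46461) = 1777/2000 ≈ 0.888500
step 6 [3y] swap r/2=1264/55197: DF=(1 − 1264/55197·(0.972200+0.952800+0.927400+0.905200+0.888500))/(1+1264/55197) = 546/625 ≈ 0.873600

1 1/2 4861/5000
2 1 1191/1250
3 3/2 4637/5000
4 2 2263/2500
5 5/2 1777/2000
6 3 546/625
DF(1.5y) = 4637/5000 ≈ 0.927400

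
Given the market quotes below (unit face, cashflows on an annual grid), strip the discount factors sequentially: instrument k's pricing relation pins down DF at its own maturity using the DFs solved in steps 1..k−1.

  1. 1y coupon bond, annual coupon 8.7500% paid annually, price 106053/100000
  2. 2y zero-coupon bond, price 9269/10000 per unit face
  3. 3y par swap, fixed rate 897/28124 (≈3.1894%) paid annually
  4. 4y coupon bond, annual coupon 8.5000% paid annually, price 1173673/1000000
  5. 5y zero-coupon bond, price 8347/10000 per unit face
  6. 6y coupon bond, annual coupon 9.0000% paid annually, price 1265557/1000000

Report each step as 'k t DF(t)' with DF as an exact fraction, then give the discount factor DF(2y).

1 1 1219/1250
2 2 9269/10000
3 3 9103/10000
4 4 4307/5000
5 5 8347/10000
6 6 493/625
DF(2y) = 9269/10000 ≈ 0.926900

step 1 [1y] bond c/1=7/80: DF=(106053/100000 − 7/80·(0))/(1+7/80) = 1219/1250 ≈ 0.975200
step 2 [2y] zero: DF = P = 9269/10000 ≈ 0.926900
step 3 [3y] swap r/1=897/28124: DF=(1 − 897/28124·(0.975200+0.926900))/(1+897/28124) = 9103/10000 ≈ 0.910300
step 4 [4y] bond c/1=17/200: DF=(1173673/1000000 − 17/200·(0.975200+0.926900+0.910300))/(1+17/200) = 4307/5000 ≈ 0.861400
step 5 [5y] zero: DF = P = 8347/10000 ≈ 0.834700
step 6 [6y] bond c/1=9/100: DF=(1265557/1000000 − 9/100·(0.975200+0.926900+0.910300+0.861400+0.834700))/(1+9/100) = 493/625 ≈ 0.788800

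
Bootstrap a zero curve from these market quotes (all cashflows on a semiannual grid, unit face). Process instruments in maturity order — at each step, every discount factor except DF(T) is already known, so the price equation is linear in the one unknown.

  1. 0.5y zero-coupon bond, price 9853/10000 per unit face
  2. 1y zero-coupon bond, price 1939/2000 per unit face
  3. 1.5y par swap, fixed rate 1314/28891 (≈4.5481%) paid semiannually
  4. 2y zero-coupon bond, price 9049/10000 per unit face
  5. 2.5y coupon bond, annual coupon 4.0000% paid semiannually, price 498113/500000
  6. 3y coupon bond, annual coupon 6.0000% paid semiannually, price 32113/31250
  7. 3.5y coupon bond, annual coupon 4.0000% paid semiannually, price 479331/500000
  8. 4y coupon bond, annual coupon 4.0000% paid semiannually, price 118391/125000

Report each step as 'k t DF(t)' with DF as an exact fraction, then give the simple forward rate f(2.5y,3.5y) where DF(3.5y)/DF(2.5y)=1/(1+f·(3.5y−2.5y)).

1 1/2 9853/10000
2 1 1939/2000
3 3/2 9343/10000
4 2 9049/10000
5 5/2 9023/10000
6 3 8609/10000
7 7/2 8309/10000
8 4 8033/10000
f(2.5y,3.5y) = ((9023/10000)/(8309/10000) − 1)/(1) = 102/1187 ≈ 8.5931%

step 1 [0.5y] zero: DF = P = 9853/10000 ≈ 0.985300
step 2 [1y] zero: DF = P = 1939/2000 ≈ 0.969500
step 3 [1.5y] swap r/2=657/28891: DF=(1 − 657/28891·(0.985300+0.969500))/(1+657/28891) = 9343/10000 ≈ 0.934300
step 4 [2y] zero: DF = P = 9049/10000 ≈ 0.904900
step 5 [2.5y] bond c/2=1/50: DF=(498113/500000 − 1/50·(0.985300+0.969500+0.934300+0.904900))/(1+1/50) = 9023/10000 ≈ 0.902300
step 6 [3y] bond c/2=3/100: DF=(32113/31250 − 3/100·(0.985300+0.969500+0.934300+0.904900+0.902300))/(1+3/100) = 8609/10000 ≈ 0.860900
step 7 [3.5y] bond c/2=1/50: DF=(479331/500000 − 1/50·(0.985300+0.969500+0.934300+0.904900+0.902300+0.860900))/(1+1/50) = 8309/10000 ≈ 0.830900
step 8 [4y] bond c/2=1/50: DF=(118391/125000 − 1/50·(0.985300+0.969500+0.934300+0.904900+0.902300+0.860900+0.830900))/(1+1/50) = 8033/10000 ≈ 0.803300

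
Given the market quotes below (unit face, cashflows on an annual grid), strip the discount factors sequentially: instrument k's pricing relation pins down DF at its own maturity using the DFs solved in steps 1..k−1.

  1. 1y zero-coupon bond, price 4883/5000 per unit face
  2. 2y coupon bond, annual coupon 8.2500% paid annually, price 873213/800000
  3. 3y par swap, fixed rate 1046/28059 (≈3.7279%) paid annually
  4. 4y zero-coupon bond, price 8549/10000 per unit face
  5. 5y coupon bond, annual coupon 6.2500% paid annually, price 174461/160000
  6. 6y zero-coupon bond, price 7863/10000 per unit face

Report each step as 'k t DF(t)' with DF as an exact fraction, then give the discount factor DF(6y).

1 1 4883/5000
2 2 9339/10000
3 3 4477/5000
4 4 8549/10000
5 5 8109/10000
6 6 7863/10000
DF(6y) = 7863/10000 ≈ 0.786300

step 1 [1y] zero: DF = P = 4883/5000 ≈ 0.976600
step 2 [2y] bond c/1=33/400: DF=(873213/800000 − 33/400·(0.976600))/(1+33/400) = 9339/10000 ≈ 0.933900
step 3 [3y] swap r/1=1046/28059: DF=(1 − 1046/28059·(0.976600+0.933900))/(1+1046/28059) = 4477/5000 ≈ 0.895400
step 4 [4y] zero: DF = P = 8549/10000 ≈ 0.854900
step 5 [5y] bond c/1=1/16: DF=(174461/160000 − 1/16·(0.976600+0.933900+0.895400+0.854900))/(1+1/16) = 8109/10000 ≈ 0.810900
step 6 [6y] zero: DF = P = 7863/10000 ≈ 0.786300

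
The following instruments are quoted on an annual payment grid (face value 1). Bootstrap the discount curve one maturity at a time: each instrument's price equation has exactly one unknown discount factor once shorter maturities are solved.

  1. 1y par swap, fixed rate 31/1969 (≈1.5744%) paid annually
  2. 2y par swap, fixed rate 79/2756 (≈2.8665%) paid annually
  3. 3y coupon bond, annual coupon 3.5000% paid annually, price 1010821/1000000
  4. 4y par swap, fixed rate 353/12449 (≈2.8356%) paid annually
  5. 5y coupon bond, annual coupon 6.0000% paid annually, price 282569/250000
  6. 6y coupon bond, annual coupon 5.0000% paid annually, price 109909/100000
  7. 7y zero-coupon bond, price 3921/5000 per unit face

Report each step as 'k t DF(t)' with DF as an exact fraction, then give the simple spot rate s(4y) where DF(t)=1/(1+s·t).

step 1 [1y] swap r/1=31/1969: DF=(1 − 31/1969·(0))/(1+31/1969) = 1969/2000 ≈ 0.984500
step 2 [2y] swap r/1=79/2756: DF=(1 − 79/2756·(0.984500))/(1+79/2756) = 9447/10000 ≈ 0.944700
step 3 [3y] bond c/1=7/200: DF=(1010821/1000000 − 7/200·(0.984500+0.944700))/(1+7/200) = 4557/5000 ≈ 0.911400
step 4 [4y] swap r/1=353/12449: DF=(1 − 353/12449·(0.984500+0.944700+0.911400))/(1+353/12449) = 8941/10000 ≈ 0.894100
step 5 [5y] bond c/1=3/50: DF=(282569/250000 − 3/50·(0.984500+0.944700+0.911400+0.894100))/(1+3/50) = 8549/10000 ≈ 0.854900
step 6 [6y] bond c/1=1/20: DF=(109909/100000 − 1/20·(0.984500+0.944700+0.911400+0.894100+0.854900))/(1+1/20) = 4141/5000 ≈ 0.828200
step 7 [7y] zero: DF = P = 3921/5000 ≈ 0.784200

1 1 1969/2000
2 2 9447/10000
3 3 4557/5000
4 4 8941/10000
5 5 8549/10000
6 6 4141/5000
7 7 3921/5000
s(4y) = (1/(8941/10000) − 1)/(4) = 1059/35764 ≈ 2.9611%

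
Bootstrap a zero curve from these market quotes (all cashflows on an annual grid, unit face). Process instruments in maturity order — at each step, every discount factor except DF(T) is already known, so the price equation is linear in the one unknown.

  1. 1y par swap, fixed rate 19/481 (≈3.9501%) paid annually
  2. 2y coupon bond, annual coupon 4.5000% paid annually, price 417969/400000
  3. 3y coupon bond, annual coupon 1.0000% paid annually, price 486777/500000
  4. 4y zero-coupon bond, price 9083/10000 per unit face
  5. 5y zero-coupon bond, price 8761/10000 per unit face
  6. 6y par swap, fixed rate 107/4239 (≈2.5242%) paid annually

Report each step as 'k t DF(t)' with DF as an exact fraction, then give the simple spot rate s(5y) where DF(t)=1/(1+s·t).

step 1 [1y] swap r/1=19/481: DF=(1 − 19/481·(0))/(1+19/481) = 481/500 ≈ 0.962000
step 2 [2y] bond c/1=9/200: DF=(417969/400000 − 9/200·(0.962000))/(1+9/200) = 1917/2000 ≈ 0.958500
step 3 [3y] bond c/1=1/100: DF=(486777/500000 − 1/100·(0.962000+0.958500))/(1+1/100) = 9449/10000 ≈ 0.944900
step 4 [4y] zero: DF = P = 9083/10000 ≈ 0.908300
step 5 [5y] zero: DF = P = 8761/10000 ≈ 0.876100
step 6 [6y] swap r/1=107/4239: DF=(1 − 107/4239·(0.962000+0.958500+0.944900+0.908300+0.876100))/(1+107/4239) = 8609/10000 ≈ 0.860900

1 1 481/500
2 2 1917/2000
3 3 9449/10000
4 4 9083/10000
5 5 8761/10000
6 6 8609/10000
s(5y) = (1/(8761/10000) − 1)/(5) = 1239/43805 ≈ 2.8284%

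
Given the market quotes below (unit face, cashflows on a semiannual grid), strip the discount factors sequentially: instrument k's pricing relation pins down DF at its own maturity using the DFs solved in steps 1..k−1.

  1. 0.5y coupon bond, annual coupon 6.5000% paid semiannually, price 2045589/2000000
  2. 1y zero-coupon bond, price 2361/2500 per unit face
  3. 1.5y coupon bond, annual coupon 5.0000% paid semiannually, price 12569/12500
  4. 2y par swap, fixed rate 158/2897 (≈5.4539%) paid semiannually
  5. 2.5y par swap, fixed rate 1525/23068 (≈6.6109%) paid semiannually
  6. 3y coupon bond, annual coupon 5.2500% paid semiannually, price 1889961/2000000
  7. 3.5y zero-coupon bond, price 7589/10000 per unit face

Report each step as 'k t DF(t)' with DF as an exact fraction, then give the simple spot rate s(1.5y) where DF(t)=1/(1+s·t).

1 1/2 4953/5000
2 1 2361/2500
3 3/2 4669/5000
4 2 8973/10000
5 5/2 339/400
6 3 2007/2500
7 7/2 7589/10000
s(1.5y) = (1/(4669/5000) − 1)/(3/2) = 662/14007 ≈ 4.7262%

step 1 [0.5y] bond c/2=13/400: DF=(2045589/2000000 − 13/400·(0))/(1+13/400) = 4953/5000 ≈ 0.990600
step 2 [1y] zero: DF = P = 2361/2500 ≈ 0.944400
step 3 [1.5y] bond c/2=1/40: DF=(12569/12500 − 1/40·(0.990600+0.944400))/(1+1/40) = 4669/5000 ≈ 0.933800
step 4 [2y] swap r/2=79/2897: DF=(1 − 79/2897·(0.990600+0.944400+0.933800))/(1+79/2897) = 8973/10000 ≈ 0.897300
step 5 [2.5y] swap r/2=1525/46136: DF=(1 − 1525/46136·(0.990600+0.944400+0.933800+0.897300))/(1+1525/46136) = 339/400 ≈ 0.847500
step 6 [3y] bond c/2=21/800: DF=(1889961/2000000 − 21/800·(0.990600+0.944400+0.933800+0.897300+0.847500))/(1+21/800) = 2007/2500 ≈ 0.802800
step 7 [3.5y] zero: DF = P = 7589/10000 ≈ 0.758900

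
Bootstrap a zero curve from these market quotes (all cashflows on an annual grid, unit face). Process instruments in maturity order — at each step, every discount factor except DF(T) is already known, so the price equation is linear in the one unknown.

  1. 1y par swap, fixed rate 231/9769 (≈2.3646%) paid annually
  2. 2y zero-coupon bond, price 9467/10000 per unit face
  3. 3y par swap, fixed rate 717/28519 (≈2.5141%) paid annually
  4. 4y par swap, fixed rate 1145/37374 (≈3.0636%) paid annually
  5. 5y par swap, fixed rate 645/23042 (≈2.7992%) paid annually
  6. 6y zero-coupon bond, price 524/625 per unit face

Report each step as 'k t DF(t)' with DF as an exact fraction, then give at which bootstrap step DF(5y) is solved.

1 1 9769/10000
2 2 9467/10000
3 3 9283/10000
4 4 1771/2000
5 5 871/1000
6 6 524/625
DF(5y) is solved at step 5

step 1 [1y] swap r/1=231/9769: DF=(1 − 231/9769·(0))/(1+231/9769) = 9769/10000 ≈ 0.976900
step 2 [2y] zero: DF = P = 9467/10000 ≈ 0.946700
step 3 [3y] swap r/1=717/28519: DF=(1 − 717/28519·(0.976900+0.946700))/(1+717/28519) = 9283/10000 ≈ 0.928300
step 4 [4y] swap r/1=1145/37374: DF=(1 − 1145/37374·(0.976900+0.946700+0.928300))/(1+1145/37374) = 1771/2000 ≈ 0.885500
step 5 [5y] swap r/1=645/23042: DF=(1 − 645/23042·(0.976900+0.946700+0.928300+0.885500))/(1+645/23042) = 871/1000 ≈ 0.871000
step 6 [6y] zero: DF = P = 524/625 ≈ 0.838400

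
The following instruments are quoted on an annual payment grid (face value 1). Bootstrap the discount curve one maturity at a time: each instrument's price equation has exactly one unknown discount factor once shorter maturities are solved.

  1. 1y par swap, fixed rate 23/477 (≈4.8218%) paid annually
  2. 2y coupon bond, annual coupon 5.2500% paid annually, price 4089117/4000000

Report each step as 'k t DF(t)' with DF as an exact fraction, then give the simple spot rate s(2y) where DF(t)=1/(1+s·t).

1 1 477/500
2 2 9237/10000
s(2y) = (1/(9237/10000) − 1)/(2) = 763/18474 ≈ 4.1301%

step 1 [1y] swap r/1=23/477: DF=(1 − 23/477·(0))/(1+23/477) = 477/500 ≈ 0.954000
step 2 [2y] bond c/1=21/400: DF=(4089117/4000000 − 21/400·(0.954000))/(1+21/400) = 9237/10000 ≈ 0.923700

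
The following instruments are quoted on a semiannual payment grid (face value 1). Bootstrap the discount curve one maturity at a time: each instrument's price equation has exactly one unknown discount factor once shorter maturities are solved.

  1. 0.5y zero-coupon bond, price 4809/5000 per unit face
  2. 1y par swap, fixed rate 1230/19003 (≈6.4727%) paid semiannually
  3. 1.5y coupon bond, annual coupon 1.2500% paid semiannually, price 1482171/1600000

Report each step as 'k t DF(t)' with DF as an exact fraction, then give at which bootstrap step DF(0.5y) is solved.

1 1/2 4809/5000
2 1 1877/2000
3 3/2 568/625
DF(0.5y) is solved at step 1

step 1 [0.5y] zero: DF = P = 4809/5000 ≈ 0.961800
step 2 [1y] swap r/2=615/19003: DF=(1 − 615/19003·(0.961800))/(1+615/19003) = 1877/2000 ≈ 0.938500
step 3 [1.5y] bond c/2=1/160: DF=(1482171/1600000 − 1/160·(0.961800+0.938500))/(1+1/160) = 568/625 ≈ 0.908800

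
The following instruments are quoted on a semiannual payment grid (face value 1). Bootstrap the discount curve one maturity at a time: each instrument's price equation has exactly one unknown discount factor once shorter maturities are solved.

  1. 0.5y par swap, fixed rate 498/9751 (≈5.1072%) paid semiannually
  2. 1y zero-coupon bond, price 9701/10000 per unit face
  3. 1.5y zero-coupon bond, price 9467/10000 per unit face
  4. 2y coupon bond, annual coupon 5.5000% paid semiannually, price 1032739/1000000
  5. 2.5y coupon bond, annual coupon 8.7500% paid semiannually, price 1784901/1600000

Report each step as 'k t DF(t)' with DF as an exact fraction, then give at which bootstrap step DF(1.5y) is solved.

1 1/2 9751/10000
2 1 9701/10000
3 3/2 9467/10000
4 2 9277/10000
5 5/2 9087/10000
DF(1.5y) is solved at step 3

step 1 [0.5y] swap r/2=249/9751: DF=(1 − 249/9751·(0))/(1+249/9751) = 9751/10000 ≈ 0.975100
step 2 [1y] zero: DF = P = 9701/10000 ≈ 0.970100
step 3 [1.5y] zero: DF = P = 9467/10000 ≈ 0.946700
step 4 [2y] bond c/2=11/400: DF=(1032739/1000000 − 11/400·(0.975100+0.970100+0.946700))/(1+11/400) = 9277/10000 ≈ 0.927700
step 5 [2.5y] bond c/2=7/160: DF=(1784901/1600000 − 7/160·(0.975100+0.970100+0.946700+0.927700))/(1+7/160) = 9087/10000 ≈ 0.908700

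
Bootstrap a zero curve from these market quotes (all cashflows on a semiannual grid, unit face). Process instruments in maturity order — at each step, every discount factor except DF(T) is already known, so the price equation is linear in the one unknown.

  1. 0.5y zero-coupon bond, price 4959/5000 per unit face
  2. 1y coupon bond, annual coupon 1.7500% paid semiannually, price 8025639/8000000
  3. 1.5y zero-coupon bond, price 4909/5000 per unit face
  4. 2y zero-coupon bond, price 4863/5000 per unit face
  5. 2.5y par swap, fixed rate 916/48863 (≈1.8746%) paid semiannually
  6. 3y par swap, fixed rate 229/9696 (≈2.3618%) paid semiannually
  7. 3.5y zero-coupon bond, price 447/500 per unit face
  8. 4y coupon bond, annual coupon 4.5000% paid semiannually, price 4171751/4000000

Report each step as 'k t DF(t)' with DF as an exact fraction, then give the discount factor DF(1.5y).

step 1 [0.5y] zero: DF = P = 4959/5000 ≈ 0.991800
step 2 [1y] bond c/2=7/800: DF=(8025639/8000000 − 7/800·(0.991800))/(1+7/800) = 9859/10000 ≈ 0.985900
step 3 [1.5y] zero: DF = P = 4909/5000 ≈ 0.981800
step 4 [2y] zero: DF = P = 4863/5000 ≈ 0.972600
step 5 [2.5y] swap r/2=458/48863: DF=(1 − 458/48863·(0.991800+0.985900+0.981800+0.972600))/(1+458/48863) = 4771/5000 ≈ 0.954200
step 6 [3y] swap r/2=229/19392: DF=(1 − 229/19392·(0.991800+0.985900+0.981800+0.972600+0.954200))/(1+229/19392) = 9313/10000 ≈ 0.931300
step 7 [3.5y] zero: DF = P = 447/500 ≈ 0.894000
step 8 [4y] bond c/2=9/400: DF=(4171751/4000000 − 9/400·(0.991800+0.985900+0.981800+0.972600+0.954200+0.931300+0.894000))/(1+9/400) = 8723/10000 ≈ 0.872300

1 1/2 4959/5000
2 1 9859/10000
3 3/2 4909/5000
4 2 4863/5000
5 5/2 4771/5000
6 3 9313/10000
7 7/2 447/500
8 4 8723/10000
DF(1.5y) = 4909/5000 ≈ 0.981800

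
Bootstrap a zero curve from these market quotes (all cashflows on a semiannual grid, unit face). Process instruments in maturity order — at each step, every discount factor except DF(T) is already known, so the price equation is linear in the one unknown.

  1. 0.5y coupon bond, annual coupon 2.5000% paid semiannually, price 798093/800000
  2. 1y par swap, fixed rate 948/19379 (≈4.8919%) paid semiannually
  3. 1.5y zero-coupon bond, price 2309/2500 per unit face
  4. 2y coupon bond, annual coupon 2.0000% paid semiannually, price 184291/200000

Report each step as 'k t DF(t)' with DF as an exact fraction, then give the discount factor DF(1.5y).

step 1 [0.5y] bond c/2=1/80: DF=(798093/800000 − 1/80·(0))/(1+1/80) = 9853/10000 ≈ 0.985300
step 2 [1y] swap r/2=474/19379: DF=(1 − 474/19379·(0.985300))/(1+474/19379) = 4763/5000 ≈ 0.952600
step 3 [1.5y] zero: DF = P = 2309/2500 ≈ 0.923600
step 4 [2y] bond c/2=1/100: DF=(184291/200000 − 1/100·(0.985300+0.952600+0.923600))/(1+1/100) = 221/250 ≈ 0.884000

1 1/2 9853/10000
2 1 4763/5000
3 3/2 2309/2500
4 2 221/250
DF(1.5y) = 2309/2500 ≈ 0.923600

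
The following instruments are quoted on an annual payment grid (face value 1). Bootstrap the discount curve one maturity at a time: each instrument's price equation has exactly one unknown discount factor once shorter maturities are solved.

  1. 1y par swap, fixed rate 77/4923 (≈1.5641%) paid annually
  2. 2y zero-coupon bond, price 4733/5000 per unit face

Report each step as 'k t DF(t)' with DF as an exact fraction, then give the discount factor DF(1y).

1 1 4923/5000
2 2 4733/5000
DF(1y) = 4923/5000 ≈ 0.984600

step 1 [1y] swap r/1=77/4923: DF=(1 − 77/4923·(0))/(1+77/4923) = 4923/5000 ≈ 0.984600
step 2 [2y] zero: DF = P = 4733/5000 ≈ 0.946600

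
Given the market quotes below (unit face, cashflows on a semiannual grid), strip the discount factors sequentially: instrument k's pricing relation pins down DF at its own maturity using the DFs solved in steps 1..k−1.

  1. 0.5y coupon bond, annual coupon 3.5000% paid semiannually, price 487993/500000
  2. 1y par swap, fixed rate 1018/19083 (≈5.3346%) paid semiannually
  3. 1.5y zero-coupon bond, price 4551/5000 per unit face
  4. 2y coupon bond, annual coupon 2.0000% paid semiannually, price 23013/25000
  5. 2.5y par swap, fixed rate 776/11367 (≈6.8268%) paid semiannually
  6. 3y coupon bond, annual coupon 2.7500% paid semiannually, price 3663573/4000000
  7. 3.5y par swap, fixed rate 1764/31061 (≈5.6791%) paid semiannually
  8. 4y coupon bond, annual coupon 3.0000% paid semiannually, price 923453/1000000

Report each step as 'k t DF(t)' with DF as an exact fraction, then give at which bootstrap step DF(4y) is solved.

1 1/2 1199/1250
2 1 9491/10000
3 3/2 4551/5000
4 2 1767/2000
5 5/2 528/625
6 3 4209/5000
7 7/2 2059/2500
8 4 409/500
DF(4y) is solved at step 8

step 1 [0.5y] bond c/2=7/400: DF=(487993/500000 − 7/400·(0))/(1+7/400) = 1199/1250 ≈ 0.959200
step 2 [1y] swap r/2=509/19083: DF=(1 − 509/19083·(0.959200))/(1+509/19083) = 9491/10000 ≈ 0.949100
step 3 [1.5y] zero: DF = P = 4551/5000 ≈ 0.910200
step 4 [2y] bond c/2=1/100: DF=(23013/25000 − 1/100·(0.959200+0.949100+0.910200))/(1+1/100) = 1767/2000 ≈ 0.883500
step 5 [2.5y] swap r/2=388/11367: DF=(1 − 388/11367·(0.959200+0.949100+0.910200+0.883500))/(1+388/11367) = 528/625 ≈ 0.844800
step 6 [3y] bond c/2=11/800: DF=(3663573/4000000 − 11/800·(0.959200+0.949100+0.910200+0.883500+0.844800))/(1+11/800) = 4209/5000 ≈ 0.841800
step 7 [3.5y] swap r/2=882/31061: DF=(1 − 882/31061·(0.959200+0.949100+0.910200+0.883500+0.844800+0.841800))/(1+882/31061) = 2059/2500 ≈ 0.823600
step 8 [4y] bond c/2=3/200: DF=(923453/1000000 − 3/200·(0.959200+0.949100+0.910200+0.883500+0.844800+0.841800+0.823600))/(1+3/200) = 409/500 ≈ 0.818000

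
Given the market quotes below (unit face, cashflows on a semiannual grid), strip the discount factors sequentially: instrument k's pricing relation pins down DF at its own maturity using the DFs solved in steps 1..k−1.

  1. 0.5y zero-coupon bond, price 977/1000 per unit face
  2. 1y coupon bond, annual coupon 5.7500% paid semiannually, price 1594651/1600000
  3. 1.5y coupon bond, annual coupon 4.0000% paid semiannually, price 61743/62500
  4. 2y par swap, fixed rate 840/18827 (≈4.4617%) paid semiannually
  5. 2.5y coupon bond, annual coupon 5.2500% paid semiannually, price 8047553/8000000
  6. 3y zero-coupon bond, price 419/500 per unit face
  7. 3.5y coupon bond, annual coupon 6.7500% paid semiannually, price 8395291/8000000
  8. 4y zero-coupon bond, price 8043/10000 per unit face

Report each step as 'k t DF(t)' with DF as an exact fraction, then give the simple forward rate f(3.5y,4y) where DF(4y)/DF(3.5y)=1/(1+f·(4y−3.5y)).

1 1/2 977/1000
2 1 1883/2000
3 3/2 9309/10000
4 2 229/250
5 5/2 8839/10000
6 3 419/500
7 7/2 209/250
8 4 8043/10000
f(3.5y,4y) = ((209/250)/(8043/10000) − 1)/(1/2) = 634/8043 ≈ 7.8826%

step 1 [0.5y] zero: DF = P = 977/1000 ≈ 0.977000
step 2 [1y] bond c/2=23/800: DF=(1594651/1600000 − 23/800·(0.977000))/(1+23/800) = 1883/2000 ≈ 0.941500
step 3 [1.5y] bond c/2=1/50: DF=(61743/62500 − 1/50·(0.977000+0.941500))/(1+1/50) = 9309/10000 ≈ 0.930900
step 4 [2y] swap r/2=420/18827: DF=(1 − 420/18827·(0.977000+0.941500+0.930900))/(1+420/18827) = 229/250 ≈ 0.916000
step 5 [2.5y] bond c/2=21/800: DF=(8047553/8000000 − 21/800·(0.977000+0.941500+0.930900+0.916000))/(1+21/800) = 8839/10000 ≈ 0.883900
step 6 [3y] zero: DF = P = 419/500 ≈ 0.838000
step 7 [3.5y] bond c/2=27/800: DF=(8395291/8000000 − 27/800·(0.977000+0.941500+0.930900+0.916000+0.883900+0.838000))/(1+27/800) = 209/250 ≈ 0.836000
step 8 [4y] zero: DF = P = 8043/10000 ≈ 0.804300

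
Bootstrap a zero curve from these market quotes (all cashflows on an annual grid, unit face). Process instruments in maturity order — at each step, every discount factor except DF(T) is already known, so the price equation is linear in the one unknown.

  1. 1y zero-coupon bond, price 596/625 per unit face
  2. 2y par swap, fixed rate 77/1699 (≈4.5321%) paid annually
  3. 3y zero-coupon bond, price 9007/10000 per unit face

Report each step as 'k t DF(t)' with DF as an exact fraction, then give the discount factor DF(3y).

step 1 [1y] zero: DF = P = 596/625 ≈ 0.953600
step 2 [2y] swap r/1=77/1699: DF=(1 − 77/1699·(0.953600))/(1+77/1699) = 9153/10000 ≈ 0.915300
step 3 [3y] zero: DF = P = 9007/10000 ≈ 0.900700

1 1 596/625
2 2 9153/10000
3 3 9007/10000
DF(3y) = 9007/10000 ≈ 0.900700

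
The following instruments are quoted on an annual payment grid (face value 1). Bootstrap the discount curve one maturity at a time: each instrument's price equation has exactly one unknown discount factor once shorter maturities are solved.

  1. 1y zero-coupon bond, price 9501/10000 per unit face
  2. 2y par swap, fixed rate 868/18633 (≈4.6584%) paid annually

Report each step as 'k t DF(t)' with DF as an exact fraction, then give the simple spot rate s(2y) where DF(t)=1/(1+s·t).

1 1 9501/10000
2 2 2283/2500
s(2y) = (1/(2283/2500) − 1)/(2) = 217/4566 ≈ 4.7525%

step 1 [1y] zero: DF = P = 9501/10000 ≈ 0.950100
step 2 [2y] swap r/1=868/18633: DF=(1 − 868/18633·(0.950100))/(1+868/18633) = 2283/2500 ≈ 0.913200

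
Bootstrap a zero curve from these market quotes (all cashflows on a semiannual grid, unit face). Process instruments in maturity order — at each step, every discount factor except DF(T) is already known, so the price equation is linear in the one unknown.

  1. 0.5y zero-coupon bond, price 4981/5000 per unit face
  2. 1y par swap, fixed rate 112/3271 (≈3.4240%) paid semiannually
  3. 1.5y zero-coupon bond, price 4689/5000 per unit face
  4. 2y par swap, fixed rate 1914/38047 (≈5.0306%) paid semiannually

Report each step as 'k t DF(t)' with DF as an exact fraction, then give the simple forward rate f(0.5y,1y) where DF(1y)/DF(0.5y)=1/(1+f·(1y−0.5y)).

step 1 [0.5y] zero: DF = P = 4981/5000 ≈ 0.996200
step 2 [1y] swap r/2=56/3271: DF=(1 − 56/3271·(0.996200))/(1+56/3271) = 604/625 ≈ 0.966400
step 3 [1.5y] zero: DF = P = 4689/5000 ≈ 0.937800
step 4 [2y] swap r/2=957/38047: DF=(1 − 957/38047·(0.996200+0.966400+0.937800))/(1+957/38047) = 9043/10000 ≈ 0.904300

1 1/2 4981/5000
2 1 604/625
3 3/2 4689/5000
4 2 9043/10000
f(0.5y,1y) = ((4981/5000)/(604/625) − 1)/(1/2) = 149/2416 ≈ 6.1672%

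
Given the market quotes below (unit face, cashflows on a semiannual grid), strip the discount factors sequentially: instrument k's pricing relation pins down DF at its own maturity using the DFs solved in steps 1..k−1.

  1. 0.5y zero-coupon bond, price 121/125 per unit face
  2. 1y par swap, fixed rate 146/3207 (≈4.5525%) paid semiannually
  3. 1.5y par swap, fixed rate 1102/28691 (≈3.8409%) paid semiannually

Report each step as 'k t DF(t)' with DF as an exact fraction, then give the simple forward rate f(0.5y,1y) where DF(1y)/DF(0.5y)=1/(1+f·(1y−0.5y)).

step 1 [0.5y] zero: DF = P = 121/125 ≈ 0.968000
step 2 [1y] swap r/2=73/3207: DF=(1 − 73/3207·(0.968000))/(1+73/3207) = 4781/5000 ≈ 0.956200
step 3 [1.5y] swap r/2=551/28691: DF=(1 − 551/28691·(0.968000+0.956200))/(1+551/28691) = 9449/10000 ≈ 0.944900

1 1/2 121/125
2 1 4781/5000
3 3/2 9449/10000
f(0.5y,1y) = ((121/125)/(4781/5000) − 1)/(1/2) = 118/4781 ≈ 2.4681%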